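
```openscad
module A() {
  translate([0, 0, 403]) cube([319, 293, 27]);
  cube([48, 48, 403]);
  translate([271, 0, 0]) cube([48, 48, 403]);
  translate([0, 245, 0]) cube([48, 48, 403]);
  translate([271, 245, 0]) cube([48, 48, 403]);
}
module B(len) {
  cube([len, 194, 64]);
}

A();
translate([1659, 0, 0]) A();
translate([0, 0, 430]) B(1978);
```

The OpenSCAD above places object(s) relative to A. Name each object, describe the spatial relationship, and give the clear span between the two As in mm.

A is a stool. B is a beam. A beam spans the tops of two stools. The clear span between the two stools is 1340 mm.

Second stool starts at x = 1659; first ends at x = 319; clear span = 1659 − 319 = 1340 mm.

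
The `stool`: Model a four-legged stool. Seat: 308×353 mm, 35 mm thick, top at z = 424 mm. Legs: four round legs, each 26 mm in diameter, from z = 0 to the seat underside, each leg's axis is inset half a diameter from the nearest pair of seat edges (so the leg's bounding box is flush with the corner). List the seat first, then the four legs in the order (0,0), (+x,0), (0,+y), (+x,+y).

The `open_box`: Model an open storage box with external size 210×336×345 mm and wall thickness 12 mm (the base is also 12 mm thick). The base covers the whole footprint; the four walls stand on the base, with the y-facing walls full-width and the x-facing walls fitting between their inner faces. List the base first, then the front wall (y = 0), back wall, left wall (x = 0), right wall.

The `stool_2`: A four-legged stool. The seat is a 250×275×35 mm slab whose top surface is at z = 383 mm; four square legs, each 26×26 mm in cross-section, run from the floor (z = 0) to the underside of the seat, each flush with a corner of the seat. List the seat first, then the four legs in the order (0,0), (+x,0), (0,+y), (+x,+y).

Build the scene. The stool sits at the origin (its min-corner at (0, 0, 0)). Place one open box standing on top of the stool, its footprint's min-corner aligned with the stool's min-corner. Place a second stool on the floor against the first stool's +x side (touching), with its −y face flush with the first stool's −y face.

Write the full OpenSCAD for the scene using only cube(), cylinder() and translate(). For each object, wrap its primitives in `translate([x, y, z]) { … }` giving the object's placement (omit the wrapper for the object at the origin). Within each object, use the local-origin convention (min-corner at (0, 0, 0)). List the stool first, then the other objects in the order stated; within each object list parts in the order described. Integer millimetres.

translate([0, 0, 389]) cube([308, 353, 35]);
translate([13, 13, 0]) cylinder(h = 389, r = 13);
translate([295, 13, 0]) cylinder(h = 389, r = 13);
translate([13, 340, 0]) cylinder(h = 389, r = 13);
translate([295, 340, 0]) cylinder(h = 389, r = 13);
translate([0, 0, 424]) {
  cube([210, 336, 12]);
  translate([0, 0, 12]) cube([210, 12, 333]);
  translate([0, 324, 12]) cube([210, 12, 333]);
  translate([0, 12, 12]) cube([12, 312, 333]);
  translate([198, 12, 12]) cube([12, 312, 333]);
}
translate([308, 0, 0]) {
  translate([0, 0, 348]) cube([250, 275, 35]);
  cube([26, 26, 348]);
  translate([224, 0, 0]) cube([26, 26, 348]);
  translate([0, 249, 0]) cube([26, 26, 348]);
  translate([224, 249, 0]) cube([26, 26, 348]);
}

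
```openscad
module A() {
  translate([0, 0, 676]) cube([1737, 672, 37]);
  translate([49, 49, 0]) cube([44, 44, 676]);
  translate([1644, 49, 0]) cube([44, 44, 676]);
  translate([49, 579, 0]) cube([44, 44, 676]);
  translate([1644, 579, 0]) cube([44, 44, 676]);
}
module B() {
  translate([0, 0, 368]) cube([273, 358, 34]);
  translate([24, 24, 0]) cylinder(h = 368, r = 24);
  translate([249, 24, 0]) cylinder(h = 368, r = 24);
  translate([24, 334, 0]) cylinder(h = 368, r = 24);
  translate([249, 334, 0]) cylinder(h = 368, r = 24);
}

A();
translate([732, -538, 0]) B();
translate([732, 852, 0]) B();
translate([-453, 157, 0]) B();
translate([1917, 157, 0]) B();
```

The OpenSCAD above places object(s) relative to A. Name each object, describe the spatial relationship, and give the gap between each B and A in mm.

Each stool's nearest face is 180 mm from the table's bounding box.

A is a table. B is a stool. Four stools sit around the table at the −y, +y, −x, +x sides. The gap between each stool and the table is 180 mm.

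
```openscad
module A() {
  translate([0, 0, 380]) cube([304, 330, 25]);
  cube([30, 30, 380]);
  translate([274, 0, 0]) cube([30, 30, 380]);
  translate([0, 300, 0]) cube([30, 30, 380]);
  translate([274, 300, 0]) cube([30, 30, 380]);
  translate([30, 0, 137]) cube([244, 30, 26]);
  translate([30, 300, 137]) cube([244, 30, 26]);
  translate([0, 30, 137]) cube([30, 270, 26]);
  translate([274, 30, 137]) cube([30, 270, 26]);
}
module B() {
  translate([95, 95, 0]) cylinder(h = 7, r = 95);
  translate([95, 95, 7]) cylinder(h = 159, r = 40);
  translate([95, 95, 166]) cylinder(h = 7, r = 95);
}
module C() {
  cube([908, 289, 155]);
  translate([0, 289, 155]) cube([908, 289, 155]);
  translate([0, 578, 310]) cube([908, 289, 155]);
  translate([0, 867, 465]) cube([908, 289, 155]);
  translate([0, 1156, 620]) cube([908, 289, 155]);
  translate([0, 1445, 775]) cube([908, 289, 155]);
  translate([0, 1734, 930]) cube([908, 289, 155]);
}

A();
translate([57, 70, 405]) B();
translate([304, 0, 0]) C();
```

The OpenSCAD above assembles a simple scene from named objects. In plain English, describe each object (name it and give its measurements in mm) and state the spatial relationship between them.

A is a simple wooden stool: a rectangular seat 304 mm (x) by 330 mm (y), 25 mm thick, top face at z = 405 mm, on four square legs, each 30×30 mm in cross-section. The legs rest on z = 0, each flush with a corner of the seat. Four stretchers, 30 mm wide and 26 mm tall, connect adjacent legs with their undersides at z = 137 mm, each running between the inner faces of the legs it joins and aligned with the legs' outer faces on the other axis.

B is a spool: two coaxial disc flanges of radius 95 mm and thickness 7 mm, joined by a core cylinder of radius 40 mm and height 159 mm. The lower flange rests on z = 0 and the three cylinders share a vertical axis.

C is a run of 7 identical solid stair steps. Each tread is 908×289 mm and each step block is 155 mm high. Step 1 rests on the floor; step k is offset from step 1 by (k−1)×289 mm in y and (k−1)×155 mm in z.

The spool is on top of the stool, centred. The staircase is against the stool's +x side, with their −y faces flush.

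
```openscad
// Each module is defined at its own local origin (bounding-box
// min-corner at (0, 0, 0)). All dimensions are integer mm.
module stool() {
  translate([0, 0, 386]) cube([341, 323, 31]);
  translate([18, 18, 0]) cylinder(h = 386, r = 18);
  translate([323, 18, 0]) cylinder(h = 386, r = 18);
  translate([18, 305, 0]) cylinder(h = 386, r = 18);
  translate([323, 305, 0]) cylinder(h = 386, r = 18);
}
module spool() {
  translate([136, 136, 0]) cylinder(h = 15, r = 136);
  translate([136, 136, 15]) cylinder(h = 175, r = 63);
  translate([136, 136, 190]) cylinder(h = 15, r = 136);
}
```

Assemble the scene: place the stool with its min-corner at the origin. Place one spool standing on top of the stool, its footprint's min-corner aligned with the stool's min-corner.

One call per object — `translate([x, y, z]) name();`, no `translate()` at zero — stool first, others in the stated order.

stool();
translate([0, 0, 417]) spool();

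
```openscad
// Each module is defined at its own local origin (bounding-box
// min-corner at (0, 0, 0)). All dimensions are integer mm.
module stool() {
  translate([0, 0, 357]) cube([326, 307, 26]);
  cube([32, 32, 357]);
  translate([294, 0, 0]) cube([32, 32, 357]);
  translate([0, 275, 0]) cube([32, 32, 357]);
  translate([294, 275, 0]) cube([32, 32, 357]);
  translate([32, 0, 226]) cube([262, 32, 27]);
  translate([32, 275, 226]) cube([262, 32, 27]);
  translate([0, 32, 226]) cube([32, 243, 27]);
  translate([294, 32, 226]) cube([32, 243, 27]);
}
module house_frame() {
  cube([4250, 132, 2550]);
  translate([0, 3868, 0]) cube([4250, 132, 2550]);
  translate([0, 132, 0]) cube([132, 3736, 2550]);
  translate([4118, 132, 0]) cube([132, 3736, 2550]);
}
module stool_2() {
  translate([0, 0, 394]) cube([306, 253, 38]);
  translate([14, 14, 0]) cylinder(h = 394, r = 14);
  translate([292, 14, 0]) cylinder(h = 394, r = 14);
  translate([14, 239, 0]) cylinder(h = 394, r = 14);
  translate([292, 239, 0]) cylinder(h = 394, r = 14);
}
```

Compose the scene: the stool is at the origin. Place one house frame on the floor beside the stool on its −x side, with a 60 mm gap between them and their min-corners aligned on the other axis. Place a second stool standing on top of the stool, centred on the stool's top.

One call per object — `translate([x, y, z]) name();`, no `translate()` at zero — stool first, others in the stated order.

stool();
translate([-4310, 0, 0]) house_frame();
translate([10, 27, 383]) stool_2();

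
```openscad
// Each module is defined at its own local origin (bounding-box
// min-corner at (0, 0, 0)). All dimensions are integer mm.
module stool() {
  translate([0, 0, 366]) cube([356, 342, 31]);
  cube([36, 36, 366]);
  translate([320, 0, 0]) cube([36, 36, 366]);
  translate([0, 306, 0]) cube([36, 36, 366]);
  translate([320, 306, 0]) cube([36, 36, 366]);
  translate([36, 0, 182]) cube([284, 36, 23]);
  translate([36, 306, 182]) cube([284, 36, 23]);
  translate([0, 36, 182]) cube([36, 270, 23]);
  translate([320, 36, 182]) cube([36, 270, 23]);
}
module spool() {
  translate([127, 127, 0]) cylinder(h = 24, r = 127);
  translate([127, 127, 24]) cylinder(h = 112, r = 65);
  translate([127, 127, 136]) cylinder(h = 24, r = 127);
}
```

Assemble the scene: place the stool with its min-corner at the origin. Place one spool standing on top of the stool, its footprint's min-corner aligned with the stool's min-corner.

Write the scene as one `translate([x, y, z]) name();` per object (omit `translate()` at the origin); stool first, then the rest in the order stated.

stool();
translate([0, 0, 397]) spool();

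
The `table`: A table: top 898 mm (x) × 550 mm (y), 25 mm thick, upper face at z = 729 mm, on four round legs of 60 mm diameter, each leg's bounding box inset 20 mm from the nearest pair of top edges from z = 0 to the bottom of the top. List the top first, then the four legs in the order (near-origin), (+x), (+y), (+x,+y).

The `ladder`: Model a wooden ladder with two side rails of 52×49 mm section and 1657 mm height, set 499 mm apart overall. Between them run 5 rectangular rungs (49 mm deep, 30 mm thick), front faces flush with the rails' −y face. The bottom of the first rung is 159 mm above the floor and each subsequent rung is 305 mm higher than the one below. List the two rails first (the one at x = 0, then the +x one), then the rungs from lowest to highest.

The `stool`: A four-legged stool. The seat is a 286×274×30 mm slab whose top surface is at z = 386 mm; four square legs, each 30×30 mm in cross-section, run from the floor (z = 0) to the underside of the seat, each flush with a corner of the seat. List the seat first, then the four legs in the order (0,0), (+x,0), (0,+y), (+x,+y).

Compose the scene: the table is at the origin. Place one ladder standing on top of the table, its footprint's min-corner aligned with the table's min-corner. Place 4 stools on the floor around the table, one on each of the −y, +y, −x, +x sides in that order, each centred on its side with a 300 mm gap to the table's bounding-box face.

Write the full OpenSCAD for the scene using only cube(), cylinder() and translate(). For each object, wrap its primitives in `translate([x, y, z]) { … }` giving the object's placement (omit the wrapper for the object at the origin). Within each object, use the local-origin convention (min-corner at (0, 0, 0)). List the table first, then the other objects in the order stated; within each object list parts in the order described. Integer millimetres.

translate([0, 0, 704]) cube([898, 550, 25]);
translate([50, 50, 0]) cylinder(h = 704, r = 30);
translate([848, 50, 0]) cylinder(h = 704, r = 30);
translate([50, 500, 0]) cylinder(h = 704, r = 30);
translate([848, 500, 0]) cylinder(h = 704, r = 30);
translate([0, 0, 729]) {
  cube([52, 49, 1657]);
  translate([447, 0, 0]) cube([52, 49, 1657]);
  translate([52, 0, 159]) cube([395, 49, 30]);
  translate([52, 0, 464]) cube([395, 49, 30]);
  translate([52, 0, 769]) cube([395, 49, 30]);
  translate([52, 0, 1074]) cube([395, 49, 30]);
  translate([52, 0, 1379]) cube([395, 49, 30]);
}
translate([306, -574, 0]) {
  translate([0, 0, 356]) cube([286, 274, 30]);
  cube([30, 30, 356]);
  translate([256, 0, 0]) cube([30, 30, 356]);
  translate([0, 244, 0]) cube([30, 30, 356]);
  translate([256, 244, 0]) cube([30, 30, 356]);
}
translate([306, 850, 0]) {
  translate([0, 0, 356]) cube([286, 274, 30]);
  cube([30, 30, 356]);
  translate([256, 0, 0]) cube([30, 30, 356]);
  translate([0, 244, 0]) cube([30, 30, 356]);
  translate([256, 244, 0]) cube([30, 30, 356]);
}
translate([-586, 138, 0]) {
  translate([0, 0, 356]) cube([286, 274, 30]);
  cube([30, 30, 356]);
  translate([256, 0, 0]) cube([30, 30, 356]);
  translate([0, 244, 0]) cube([30, 30, 356]);
  translate([256, 244, 0]) cube([30, 30, 356]);
}
translate([1198, 138, 0]) {
  translate([0, 0, 356]) cube([286, 274, 30]);
  cube([30, 30, 356]);
  translate([256, 0, 0]) cube([30, 30, 356]);
  translate([0, 244, 0]) cube([30, 30, 356]);
  translate([256, 244, 0]) cube([30, 30, 356]);
}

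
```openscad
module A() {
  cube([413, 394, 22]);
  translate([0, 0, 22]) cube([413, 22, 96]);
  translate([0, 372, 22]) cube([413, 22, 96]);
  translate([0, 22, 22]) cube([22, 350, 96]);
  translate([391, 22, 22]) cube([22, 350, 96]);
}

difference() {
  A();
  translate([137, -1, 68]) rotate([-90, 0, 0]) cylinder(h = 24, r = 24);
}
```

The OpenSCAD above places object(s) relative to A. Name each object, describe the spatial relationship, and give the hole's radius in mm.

The subtracted cylinder has r = 24 mm.

A is an open box. The open box has a circular hole through its front wall. The hole's radius is 24 mm.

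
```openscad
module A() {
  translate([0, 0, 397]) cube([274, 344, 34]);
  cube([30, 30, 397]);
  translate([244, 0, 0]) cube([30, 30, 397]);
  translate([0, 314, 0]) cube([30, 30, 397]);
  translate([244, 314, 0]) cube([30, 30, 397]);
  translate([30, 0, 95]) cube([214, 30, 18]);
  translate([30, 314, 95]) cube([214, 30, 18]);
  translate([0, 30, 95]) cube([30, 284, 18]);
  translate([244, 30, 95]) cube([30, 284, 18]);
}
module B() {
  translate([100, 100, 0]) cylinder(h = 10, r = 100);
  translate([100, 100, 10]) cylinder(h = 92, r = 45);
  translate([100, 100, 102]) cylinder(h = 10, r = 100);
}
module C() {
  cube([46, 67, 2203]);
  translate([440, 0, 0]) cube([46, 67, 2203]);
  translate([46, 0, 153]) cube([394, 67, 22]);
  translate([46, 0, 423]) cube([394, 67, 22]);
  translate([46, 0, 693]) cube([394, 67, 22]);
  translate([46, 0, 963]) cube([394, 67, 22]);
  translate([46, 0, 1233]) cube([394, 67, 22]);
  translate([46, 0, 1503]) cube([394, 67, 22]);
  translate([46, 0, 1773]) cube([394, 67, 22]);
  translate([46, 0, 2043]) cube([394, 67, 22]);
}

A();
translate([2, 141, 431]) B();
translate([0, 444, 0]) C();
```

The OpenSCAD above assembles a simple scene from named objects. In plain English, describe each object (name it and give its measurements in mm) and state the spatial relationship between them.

A is a four-legged stool. The seat is 274×344 mm, 34 mm thick, top at z = 431 mm. It stands on four square legs, each 30×30 mm in cross-section, from z = 0 to the seat underside, each flush with a corner of the seat. Four stretchers, 30 mm wide and 18 mm tall, connect adjacent legs with their undersides at z = 95 mm, each running between the inner faces of the legs it joins and aligned with the legs' outer faces on the other axis.

B is a spool: two coaxial disc flanges of radius 100 mm and thickness 10 mm, joined by a core cylinder of radius 45 mm and height 92 mm. The lower flange rests on z = 0 and the three cylinders share a vertical axis.

C is a straight ladder. Two 46×67 mm vertical rails, 2203 mm tall, stand 486 mm apart (outside-to-outside) with their front faces coplanar on the −y side. 8 rungs, each 67 mm deep and 22 mm tall, span between the inner faces of the rails, front faces flush with the rails. The lowest rung's underside is at z = 153 mm and rungs are spaced 270 mm apart (underside to underside).

The spool is on top of the stool. The ladder is on the floor beside the stool on its +y side.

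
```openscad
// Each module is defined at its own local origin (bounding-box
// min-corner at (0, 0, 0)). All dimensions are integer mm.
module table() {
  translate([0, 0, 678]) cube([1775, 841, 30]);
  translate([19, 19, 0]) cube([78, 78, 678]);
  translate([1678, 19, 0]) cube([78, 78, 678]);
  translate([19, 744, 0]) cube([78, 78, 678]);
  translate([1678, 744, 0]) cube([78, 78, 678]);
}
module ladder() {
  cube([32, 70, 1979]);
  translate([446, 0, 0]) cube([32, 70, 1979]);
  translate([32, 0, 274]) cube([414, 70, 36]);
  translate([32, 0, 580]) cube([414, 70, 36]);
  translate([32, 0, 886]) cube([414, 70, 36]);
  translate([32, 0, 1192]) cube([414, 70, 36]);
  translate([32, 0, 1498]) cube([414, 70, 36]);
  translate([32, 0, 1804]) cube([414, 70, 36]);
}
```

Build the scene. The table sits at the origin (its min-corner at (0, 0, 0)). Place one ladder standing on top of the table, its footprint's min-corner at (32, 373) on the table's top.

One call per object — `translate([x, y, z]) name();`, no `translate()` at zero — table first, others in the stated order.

table();
translate([32, 373, 708]) ladder();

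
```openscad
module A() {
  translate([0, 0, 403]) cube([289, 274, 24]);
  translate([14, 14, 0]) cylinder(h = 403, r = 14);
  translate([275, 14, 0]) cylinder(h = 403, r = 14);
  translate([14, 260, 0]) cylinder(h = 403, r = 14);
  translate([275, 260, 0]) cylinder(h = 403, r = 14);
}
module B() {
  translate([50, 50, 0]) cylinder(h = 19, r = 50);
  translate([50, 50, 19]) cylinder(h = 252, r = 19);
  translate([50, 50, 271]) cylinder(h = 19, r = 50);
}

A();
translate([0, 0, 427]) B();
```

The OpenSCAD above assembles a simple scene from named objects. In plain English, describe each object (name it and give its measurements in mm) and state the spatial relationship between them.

A is a four-legged stool. The seat is 289×274 mm, 24 mm thick, top at z = 427 mm. It stands on four round legs, each 28 mm in diameter, from z = 0 to the seat underside, each leg's axis is inset half a diameter from the nearest pair of seat edges (so the leg's bounding box is flush with the corner).

B is a spool: two coaxial disc flanges of radius 50 mm and thickness 19 mm, joined by a core cylinder of radius 19 mm and height 252 mm. The lower flange rests on z = 0 and the three cylinders share a vertical axis.

The spool is on top of the stool.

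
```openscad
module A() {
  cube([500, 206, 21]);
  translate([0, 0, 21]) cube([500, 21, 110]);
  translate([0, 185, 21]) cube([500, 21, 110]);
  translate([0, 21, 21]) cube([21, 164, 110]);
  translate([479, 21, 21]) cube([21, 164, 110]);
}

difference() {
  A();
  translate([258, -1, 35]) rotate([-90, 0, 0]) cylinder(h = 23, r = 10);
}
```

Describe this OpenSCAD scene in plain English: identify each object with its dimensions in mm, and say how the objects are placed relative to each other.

A is an open storage box with external size 500×206×131 mm and wall thickness 21 mm (the base is also 21 mm thick). The base covers the whole footprint; the four walls stand on the base, with the y-facing walls full-width and the x-facing walls fitting between their inner faces.

The open box has a circular hole of radius 10 mm through its front wall, centred at (x = 258, z = 35).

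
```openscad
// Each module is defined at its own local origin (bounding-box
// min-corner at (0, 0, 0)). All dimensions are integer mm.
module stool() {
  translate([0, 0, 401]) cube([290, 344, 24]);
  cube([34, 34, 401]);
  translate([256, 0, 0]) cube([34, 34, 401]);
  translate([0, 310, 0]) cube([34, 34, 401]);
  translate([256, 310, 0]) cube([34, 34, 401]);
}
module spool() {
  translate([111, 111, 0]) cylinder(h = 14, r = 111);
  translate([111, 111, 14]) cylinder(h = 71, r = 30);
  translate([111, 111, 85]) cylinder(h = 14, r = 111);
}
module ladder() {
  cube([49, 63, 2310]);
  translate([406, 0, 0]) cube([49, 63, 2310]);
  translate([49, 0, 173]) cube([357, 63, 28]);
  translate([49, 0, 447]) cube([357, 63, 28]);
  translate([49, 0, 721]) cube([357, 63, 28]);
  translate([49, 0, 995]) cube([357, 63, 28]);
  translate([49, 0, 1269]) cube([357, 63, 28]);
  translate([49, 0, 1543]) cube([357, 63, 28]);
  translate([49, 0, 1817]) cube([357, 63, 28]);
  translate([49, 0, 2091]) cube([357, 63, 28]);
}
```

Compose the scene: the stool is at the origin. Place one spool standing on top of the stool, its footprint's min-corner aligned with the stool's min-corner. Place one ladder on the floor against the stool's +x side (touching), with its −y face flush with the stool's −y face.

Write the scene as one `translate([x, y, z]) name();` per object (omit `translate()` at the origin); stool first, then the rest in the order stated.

stool();
translate([0, 0, 425]) spool();
translate([290, 0, 0]) ladder();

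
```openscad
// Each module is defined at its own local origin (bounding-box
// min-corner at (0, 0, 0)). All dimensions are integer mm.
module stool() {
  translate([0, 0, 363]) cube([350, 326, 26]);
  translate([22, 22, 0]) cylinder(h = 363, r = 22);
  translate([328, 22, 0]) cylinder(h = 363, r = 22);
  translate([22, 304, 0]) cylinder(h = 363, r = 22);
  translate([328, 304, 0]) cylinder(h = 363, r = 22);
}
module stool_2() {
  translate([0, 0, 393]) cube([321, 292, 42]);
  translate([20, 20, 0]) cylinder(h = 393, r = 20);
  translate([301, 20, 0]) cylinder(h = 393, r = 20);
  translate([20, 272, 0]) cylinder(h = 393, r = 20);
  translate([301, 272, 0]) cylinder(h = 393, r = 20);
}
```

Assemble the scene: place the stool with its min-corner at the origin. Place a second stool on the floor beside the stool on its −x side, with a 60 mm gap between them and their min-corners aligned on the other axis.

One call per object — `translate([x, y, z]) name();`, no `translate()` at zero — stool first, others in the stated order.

stool();
translate([-381, 0, 0]) stool_2();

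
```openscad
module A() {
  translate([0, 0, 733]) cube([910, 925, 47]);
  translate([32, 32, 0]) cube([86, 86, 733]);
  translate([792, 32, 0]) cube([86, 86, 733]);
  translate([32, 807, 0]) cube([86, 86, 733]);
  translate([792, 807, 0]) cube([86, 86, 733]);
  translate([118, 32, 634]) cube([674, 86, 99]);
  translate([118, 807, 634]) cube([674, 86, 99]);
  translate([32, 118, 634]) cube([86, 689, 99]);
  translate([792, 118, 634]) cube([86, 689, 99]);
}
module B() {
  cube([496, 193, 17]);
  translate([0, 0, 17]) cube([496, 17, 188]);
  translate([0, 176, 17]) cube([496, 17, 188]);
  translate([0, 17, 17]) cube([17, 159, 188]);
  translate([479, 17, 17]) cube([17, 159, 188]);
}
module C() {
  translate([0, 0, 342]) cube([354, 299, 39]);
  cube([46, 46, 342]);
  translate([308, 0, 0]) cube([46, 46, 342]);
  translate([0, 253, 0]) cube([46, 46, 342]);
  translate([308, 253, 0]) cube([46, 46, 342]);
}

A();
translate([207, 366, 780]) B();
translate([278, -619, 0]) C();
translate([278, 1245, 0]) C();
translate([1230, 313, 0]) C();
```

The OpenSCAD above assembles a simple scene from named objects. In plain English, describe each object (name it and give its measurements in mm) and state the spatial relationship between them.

A is a table: top 910 mm (x) × 925 mm (y), 47 mm thick, upper face at z = 780 mm, on four 86×86 mm square legs, each inset 32 mm from the nearest pair of top edges, running from z = 0 to the bottom of the top. Four apron rails, 86 mm thick and 99 mm tall, run between adjacent legs with their top edges flush with the underside of the top and their outer faces flush with the legs' outer faces.

B is an open storage box with external size 496×193×205 mm and wall thickness 17 mm (the base is also 17 mm thick). The base covers the whole footprint; the four walls stand on the base, with the y-facing walls full-width and the x-facing walls fitting between their inner faces.

C is a four-legged stool. The seat is 354×299 mm, 39 mm thick, top at z = 381 mm. It stands on four square legs, each 46×46 mm in cross-section, from z = 0 to the seat underside, each flush with a corner of the seat.

The open box is on top of the table, centred. Three stools sit around the table at the −y, +y, +x sides.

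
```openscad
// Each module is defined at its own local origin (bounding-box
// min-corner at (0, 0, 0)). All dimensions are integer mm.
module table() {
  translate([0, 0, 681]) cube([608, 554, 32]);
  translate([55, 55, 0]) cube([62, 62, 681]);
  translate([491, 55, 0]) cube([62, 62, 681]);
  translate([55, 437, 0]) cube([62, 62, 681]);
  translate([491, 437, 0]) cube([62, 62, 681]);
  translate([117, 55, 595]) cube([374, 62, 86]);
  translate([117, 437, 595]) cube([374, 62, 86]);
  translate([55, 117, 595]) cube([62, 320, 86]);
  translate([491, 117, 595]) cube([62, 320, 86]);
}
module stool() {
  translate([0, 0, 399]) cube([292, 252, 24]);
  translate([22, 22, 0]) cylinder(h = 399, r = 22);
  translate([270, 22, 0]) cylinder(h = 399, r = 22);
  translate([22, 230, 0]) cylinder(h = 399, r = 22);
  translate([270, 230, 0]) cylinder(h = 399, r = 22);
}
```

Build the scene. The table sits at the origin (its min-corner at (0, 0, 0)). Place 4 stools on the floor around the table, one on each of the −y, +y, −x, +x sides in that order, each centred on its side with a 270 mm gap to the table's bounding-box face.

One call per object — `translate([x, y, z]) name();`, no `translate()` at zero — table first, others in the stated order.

table();
translate([158, -522, 0]) stool();
translate([158, 824, 0]) stool();
translate([-562, 151, 0]) stool();
translate([878, 151, 0]) stool();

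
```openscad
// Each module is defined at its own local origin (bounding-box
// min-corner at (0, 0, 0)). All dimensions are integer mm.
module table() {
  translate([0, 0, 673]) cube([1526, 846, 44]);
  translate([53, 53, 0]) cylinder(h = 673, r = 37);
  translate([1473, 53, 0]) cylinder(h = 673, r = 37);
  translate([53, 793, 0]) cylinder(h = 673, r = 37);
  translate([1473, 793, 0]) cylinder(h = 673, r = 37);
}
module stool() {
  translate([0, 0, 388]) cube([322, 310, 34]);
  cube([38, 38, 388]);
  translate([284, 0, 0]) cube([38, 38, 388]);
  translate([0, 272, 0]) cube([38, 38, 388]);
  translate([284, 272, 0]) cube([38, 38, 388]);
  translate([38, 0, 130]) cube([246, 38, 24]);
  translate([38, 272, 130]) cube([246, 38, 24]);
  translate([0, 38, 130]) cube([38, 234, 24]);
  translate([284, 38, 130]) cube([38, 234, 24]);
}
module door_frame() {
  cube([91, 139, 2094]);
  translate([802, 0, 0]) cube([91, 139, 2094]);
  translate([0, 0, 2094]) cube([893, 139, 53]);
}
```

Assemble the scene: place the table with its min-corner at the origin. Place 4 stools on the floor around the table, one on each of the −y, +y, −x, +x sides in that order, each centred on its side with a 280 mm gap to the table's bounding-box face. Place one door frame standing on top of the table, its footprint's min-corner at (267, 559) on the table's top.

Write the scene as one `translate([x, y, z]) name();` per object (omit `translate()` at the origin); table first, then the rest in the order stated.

table();
translate([602, -590, 0]) stool();
translate([602, 1126, 0]) stool();
translate([-602, 268, 0]) stool();
translate([1806, 268, 0]) stool();
translate([267, 559, 717]) door_frame();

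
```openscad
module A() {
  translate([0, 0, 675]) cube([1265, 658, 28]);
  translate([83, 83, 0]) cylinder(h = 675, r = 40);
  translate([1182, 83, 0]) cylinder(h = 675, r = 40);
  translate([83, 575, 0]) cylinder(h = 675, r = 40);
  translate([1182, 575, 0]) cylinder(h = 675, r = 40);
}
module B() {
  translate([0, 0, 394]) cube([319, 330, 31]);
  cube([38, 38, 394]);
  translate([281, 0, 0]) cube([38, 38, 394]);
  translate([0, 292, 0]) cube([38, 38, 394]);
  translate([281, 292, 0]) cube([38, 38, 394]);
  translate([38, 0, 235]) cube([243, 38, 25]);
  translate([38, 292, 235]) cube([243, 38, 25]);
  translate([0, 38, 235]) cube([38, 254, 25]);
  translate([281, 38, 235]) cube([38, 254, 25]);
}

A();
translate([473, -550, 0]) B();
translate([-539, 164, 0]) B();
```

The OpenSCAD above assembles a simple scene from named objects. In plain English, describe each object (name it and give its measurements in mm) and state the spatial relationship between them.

A is a rectangular dining table. The top is 1265×658×28 mm with its upper surface at z = 703 mm. It stands on four round legs of 80 mm diameter, each leg's bounding box inset 43 mm from the nearest pair of top edges, running from the floor to the underside of the top.

B is a four-legged stool. The seat is a 319×330×31 mm slab whose top surface is at z = 425 mm; four square legs, each 38×38 mm in cross-section, run from the floor (z = 0) to the underside of the seat, each flush with a corner of the seat. Four stretchers, 38 mm wide and 25 mm tall, connect adjacent legs with their undersides at z = 235 mm, each running between the inner faces of the legs it joins and aligned with the legs' outer faces on the other axis.

Two stools sit around the table at the −y, −x sides.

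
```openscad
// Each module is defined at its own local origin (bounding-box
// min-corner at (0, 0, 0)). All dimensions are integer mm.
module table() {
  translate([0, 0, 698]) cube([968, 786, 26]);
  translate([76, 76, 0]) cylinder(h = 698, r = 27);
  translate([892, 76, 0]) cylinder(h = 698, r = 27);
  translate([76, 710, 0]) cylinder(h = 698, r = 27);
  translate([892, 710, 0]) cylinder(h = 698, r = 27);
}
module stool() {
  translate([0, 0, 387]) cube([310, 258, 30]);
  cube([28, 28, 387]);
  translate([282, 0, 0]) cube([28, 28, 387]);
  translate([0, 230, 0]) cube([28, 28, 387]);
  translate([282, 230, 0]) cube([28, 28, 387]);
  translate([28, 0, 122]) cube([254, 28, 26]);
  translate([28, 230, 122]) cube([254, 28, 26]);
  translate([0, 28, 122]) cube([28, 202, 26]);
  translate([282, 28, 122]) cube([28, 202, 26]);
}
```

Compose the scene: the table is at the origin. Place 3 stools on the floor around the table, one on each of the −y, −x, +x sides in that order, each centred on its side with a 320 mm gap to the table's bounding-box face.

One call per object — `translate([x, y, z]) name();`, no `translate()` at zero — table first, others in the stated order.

table();
translate([329, -578, 0]) stool();
translate([-630, 264, 0]) stool();
translate([1288, 264, 0]) stool();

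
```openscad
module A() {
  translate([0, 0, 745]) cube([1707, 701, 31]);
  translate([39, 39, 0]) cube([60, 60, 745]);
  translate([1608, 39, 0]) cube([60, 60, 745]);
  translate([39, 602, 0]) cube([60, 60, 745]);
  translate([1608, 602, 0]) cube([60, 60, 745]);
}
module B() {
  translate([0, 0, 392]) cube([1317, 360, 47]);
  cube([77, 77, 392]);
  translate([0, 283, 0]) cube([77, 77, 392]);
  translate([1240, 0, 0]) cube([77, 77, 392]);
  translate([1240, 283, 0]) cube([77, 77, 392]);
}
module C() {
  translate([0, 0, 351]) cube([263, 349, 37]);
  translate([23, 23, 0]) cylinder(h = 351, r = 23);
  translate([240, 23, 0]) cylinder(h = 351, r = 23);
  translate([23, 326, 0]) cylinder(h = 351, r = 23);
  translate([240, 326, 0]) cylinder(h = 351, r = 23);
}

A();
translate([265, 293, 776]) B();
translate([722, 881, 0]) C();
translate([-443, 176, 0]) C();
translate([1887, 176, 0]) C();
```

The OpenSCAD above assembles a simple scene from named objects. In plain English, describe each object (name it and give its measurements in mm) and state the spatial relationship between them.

A is a table with a 1707×701 mm rectangular top, 31 mm thick, top surface at z = 776 mm, supported by four 60×60 mm square legs, each inset 39 mm from the nearest pair of top edges, running from the floor.

B is a bench: a 1317×360 mm seat slab, 47 mm thick, top at z = 439 mm, on four 77×77 mm square legs flush with the seat corners and standing on z = 0.

C is a four-legged stool. The seat is 263×349 mm, 37 mm thick, top at z = 388 mm. It stands on four round legs, each 46 mm in diameter, from z = 0 to the seat underside, each leg's axis is inset half a diameter from the nearest pair of seat edges (so the leg's bounding box is flush with the corner).

The bench is on top of the table. Three stools sit around the table at the +y, −x, +x sides.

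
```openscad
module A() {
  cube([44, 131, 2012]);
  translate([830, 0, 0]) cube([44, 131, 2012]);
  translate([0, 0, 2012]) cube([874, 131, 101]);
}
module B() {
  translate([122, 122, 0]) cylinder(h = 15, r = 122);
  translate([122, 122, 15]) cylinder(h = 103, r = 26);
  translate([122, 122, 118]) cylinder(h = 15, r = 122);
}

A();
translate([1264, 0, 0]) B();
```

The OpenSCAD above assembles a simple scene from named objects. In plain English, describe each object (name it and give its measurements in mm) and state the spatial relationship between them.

A is a rectangular door frame: two vertical jambs of 44×131 mm section, 2012 mm tall, with a clear opening 786 mm wide between their inner faces. A header 101 mm tall and 131 mm deep lies on top of the jambs and spans the full outside width.

B is a spool: two coaxial disc flanges of radius 122 mm and thickness 15 mm, joined by a core cylinder of radius 26 mm and height 103 mm. The lower flange rests on z = 0 and the three cylinders share a vertical axis.

The spool is on the floor beside the door frame on its +x side.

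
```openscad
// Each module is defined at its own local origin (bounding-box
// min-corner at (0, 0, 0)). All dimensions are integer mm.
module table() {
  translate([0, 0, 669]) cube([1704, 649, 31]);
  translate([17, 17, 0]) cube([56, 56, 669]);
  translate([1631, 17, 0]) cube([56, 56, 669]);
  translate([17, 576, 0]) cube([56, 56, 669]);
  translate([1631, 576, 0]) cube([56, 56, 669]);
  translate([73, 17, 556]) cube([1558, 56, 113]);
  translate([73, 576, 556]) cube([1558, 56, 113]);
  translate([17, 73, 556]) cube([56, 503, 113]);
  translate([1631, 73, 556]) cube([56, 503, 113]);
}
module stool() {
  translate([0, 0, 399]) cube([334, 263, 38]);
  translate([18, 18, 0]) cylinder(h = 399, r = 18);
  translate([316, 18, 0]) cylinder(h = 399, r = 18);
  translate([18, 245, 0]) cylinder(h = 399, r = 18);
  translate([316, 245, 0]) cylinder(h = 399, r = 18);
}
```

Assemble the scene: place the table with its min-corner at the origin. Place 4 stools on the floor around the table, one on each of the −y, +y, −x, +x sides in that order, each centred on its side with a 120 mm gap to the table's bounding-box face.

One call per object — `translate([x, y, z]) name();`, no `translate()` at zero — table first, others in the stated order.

table();
translate([685, -383, 0]) stool();
translate([685, 769, 0]) stool();
translate([-454, 193, 0]) stool();
translate([1824, 193, 0]) stool();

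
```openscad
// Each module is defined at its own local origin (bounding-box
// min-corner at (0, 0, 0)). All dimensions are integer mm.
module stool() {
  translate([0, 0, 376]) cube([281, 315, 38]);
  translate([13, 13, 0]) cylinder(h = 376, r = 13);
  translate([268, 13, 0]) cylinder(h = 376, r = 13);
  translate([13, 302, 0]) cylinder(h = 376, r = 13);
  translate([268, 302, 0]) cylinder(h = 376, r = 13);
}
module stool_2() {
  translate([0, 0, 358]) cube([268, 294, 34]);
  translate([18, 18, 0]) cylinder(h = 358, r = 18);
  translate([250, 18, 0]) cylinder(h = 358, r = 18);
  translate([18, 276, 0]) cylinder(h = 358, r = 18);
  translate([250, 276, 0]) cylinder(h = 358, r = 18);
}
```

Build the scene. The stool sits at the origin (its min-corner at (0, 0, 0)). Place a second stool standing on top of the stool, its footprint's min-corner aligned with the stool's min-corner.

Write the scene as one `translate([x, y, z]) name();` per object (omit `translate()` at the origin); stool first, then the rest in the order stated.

stool();
translate([0, 0, 414]) stool_2();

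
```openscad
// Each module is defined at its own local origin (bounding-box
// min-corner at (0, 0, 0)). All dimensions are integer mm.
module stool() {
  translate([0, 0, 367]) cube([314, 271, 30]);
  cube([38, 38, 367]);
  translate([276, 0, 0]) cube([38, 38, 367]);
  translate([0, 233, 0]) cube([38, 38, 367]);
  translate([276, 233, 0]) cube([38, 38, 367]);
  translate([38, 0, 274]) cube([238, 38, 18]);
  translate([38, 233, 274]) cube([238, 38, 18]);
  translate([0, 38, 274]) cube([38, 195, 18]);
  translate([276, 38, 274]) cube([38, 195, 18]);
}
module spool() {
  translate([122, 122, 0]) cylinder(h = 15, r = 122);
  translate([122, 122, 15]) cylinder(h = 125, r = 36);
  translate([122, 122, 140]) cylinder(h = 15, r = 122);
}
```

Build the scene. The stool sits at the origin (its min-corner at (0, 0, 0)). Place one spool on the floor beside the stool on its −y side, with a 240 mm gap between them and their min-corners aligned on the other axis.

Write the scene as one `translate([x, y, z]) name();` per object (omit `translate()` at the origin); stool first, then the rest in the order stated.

stool();
translate([0, -484, 0]) spool();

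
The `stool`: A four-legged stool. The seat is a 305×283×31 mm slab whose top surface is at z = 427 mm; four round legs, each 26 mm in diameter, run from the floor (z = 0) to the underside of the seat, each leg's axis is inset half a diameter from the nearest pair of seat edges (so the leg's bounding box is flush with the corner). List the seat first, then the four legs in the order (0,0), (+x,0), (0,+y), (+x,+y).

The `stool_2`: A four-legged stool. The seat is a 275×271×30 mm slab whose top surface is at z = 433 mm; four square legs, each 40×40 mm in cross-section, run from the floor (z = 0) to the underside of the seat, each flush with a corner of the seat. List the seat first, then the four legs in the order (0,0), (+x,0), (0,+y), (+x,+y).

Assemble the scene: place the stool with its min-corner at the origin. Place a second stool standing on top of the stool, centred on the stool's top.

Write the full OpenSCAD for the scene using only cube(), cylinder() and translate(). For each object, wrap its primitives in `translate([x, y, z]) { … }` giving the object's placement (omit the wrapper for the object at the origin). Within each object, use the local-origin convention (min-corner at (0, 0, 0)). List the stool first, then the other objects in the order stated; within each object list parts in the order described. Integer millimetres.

translate([0, 0, 396]) cube([305, 283, 31]);
translate([13, 13, 0]) cylinder(h = 396, r = 13);
translate([292, 13, 0]) cylinder(h = 396, r = 13);
translate([13, 270, 0]) cylinder(h = 396, r = 13);
translate([292, 270, 0]) cylinder(h = 396, r = 13);
translate([15, 6, 427]) {
  translate([0, 0, 403]) cube([275, 271, 30]);
  cube([40, 40, 403]);
  translate([235, 0, 0]) cube([40, 40, 403]);
  translate([0, 231, 0]) cube([40, 40, 403]);
  translate([235, 231, 0]) cube([40, 40, 403]);
}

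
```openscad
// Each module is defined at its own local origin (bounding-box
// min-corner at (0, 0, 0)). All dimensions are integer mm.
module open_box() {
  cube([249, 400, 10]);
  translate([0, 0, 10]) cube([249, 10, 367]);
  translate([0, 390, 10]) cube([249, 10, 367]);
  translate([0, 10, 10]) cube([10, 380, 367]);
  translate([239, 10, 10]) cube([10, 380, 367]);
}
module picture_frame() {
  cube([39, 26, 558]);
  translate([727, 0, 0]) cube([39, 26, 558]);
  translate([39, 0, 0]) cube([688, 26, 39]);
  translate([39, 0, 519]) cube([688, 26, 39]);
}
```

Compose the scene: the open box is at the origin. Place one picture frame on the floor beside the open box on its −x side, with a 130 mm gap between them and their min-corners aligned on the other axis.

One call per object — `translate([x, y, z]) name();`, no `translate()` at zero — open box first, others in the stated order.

open_box();
translate([-896, 0, 0]) picture_frame();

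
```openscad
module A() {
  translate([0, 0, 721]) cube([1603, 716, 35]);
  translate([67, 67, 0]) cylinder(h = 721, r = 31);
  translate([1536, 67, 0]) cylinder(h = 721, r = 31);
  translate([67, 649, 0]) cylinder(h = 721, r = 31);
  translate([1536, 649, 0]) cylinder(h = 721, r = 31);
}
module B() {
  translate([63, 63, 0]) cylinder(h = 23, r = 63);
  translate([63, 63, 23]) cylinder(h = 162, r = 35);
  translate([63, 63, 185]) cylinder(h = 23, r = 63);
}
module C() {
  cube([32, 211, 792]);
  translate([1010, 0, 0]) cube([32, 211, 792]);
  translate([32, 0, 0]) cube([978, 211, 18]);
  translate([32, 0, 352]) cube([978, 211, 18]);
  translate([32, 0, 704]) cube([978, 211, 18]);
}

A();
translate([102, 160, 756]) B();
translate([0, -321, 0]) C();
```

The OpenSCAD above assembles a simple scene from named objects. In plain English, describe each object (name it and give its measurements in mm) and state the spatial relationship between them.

A is a table with a 1603×716 mm rectangular top, 35 mm thick, top surface at z = 756 mm, supported by four round legs of 62 mm diameter, each leg's bounding box inset 36 mm from the nearest pair of top edges, running from the floor.

B is a spool: two coaxial disc flanges of radius 63 mm and thickness 23 mm, joined by a core cylinder of radius 35 mm and height 162 mm. The lower flange rests on z = 0 and the three cylinders share a vertical axis.

C is a bookshelf 1042 mm wide overall, 211 mm deep and 792 mm tall. The two sides are 32 mm thick vertical panels. 3 horizontal shelves of 18 mm thickness span between the inner faces of the sides; the lowest shelf sits on the floor and shelves are stacked with a clear vertical gap of 334 mm between each pair.

The spool is on top of the table. The bookshelf is on the floor beside the table on its −y side.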